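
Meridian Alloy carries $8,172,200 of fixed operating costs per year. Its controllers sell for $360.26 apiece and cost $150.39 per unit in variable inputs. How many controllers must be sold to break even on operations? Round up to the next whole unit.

38,940 controllers

Unit CM = price − variable cost = $360.26 − $150.39 = $209.87.
Break-even volume = fixed costs ÷ CM per unit = $8,172,200 ÷ $209.87 = 38,939.34, so 38,940 controllers.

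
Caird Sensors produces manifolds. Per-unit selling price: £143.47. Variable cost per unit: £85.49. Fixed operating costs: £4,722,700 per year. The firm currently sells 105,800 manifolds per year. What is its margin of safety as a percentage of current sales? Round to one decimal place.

Unit CM = price − variable cost = £143.47 − £85.49 = £57.98. Break-even units = £4,722,700 ÷ £57.98 = 81,453.95; break-even revenue = 81,453.95 × £143.47 = £11,686,198.15.
Current sales = 105,800 × £143.47 = £15,179,126.00.
Margin of safety = (£15,179,126.00 − £11,686,198.15) ÷ £15,179,126.00 = 23.0%.

23.0%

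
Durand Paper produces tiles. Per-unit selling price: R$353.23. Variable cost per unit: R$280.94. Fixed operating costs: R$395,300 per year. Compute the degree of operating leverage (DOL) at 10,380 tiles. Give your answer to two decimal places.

Total contribution margin = 10,380 × R$72.29 = R$750,370.20.
Operating income = contribution − fixed costs = R$750,370.20 − R$395,300 = R$355,070.20.
DOL = contribution ÷ EBIT = R$750,370.20 ÷ R$355,070.20 = 2.1133.

2.11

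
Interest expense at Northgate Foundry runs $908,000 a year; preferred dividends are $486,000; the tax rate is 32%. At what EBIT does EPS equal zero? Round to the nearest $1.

$1,622,706

Preferred dividends are paid after tax, so their pre-tax equivalent is $486,000 ÷ (1 − 0.32) = $714,705.88.
Financial break-even EBIT = interest + D_p ÷ (1 − t) = $908,000 + $714,705.88 = $1,622,705.88.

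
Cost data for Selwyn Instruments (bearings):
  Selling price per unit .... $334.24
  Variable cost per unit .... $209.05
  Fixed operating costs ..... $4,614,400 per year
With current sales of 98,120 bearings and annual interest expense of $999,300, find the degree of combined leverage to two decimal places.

1.84

Total contribution margin = 98,120 × $125.19 = $12,283,642.80.
EBIT = $12,283,642.80 − $4,614,400 = $7,669,242.80. Interest = $999,300.00.
DOL = $12,283,642.80 ÷ $7,669,242.80 = 1.6017; DFL = $7,669,242.80 ÷ $6,669,942.80 = 1.1498.
DCL = DOL × DFL = 1.6017 × 1.1498 = 1.8416.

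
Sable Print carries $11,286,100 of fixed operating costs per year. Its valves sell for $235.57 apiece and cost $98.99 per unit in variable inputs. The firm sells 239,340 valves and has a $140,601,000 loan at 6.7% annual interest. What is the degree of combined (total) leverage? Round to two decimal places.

2.73

At 239,340 units, contribution = 239,340 × $136.58 = $32,689,057.20.
Operating income = contribution − fixed costs = $32,689,057.20 − $11,286,100 = $21,402,957.20. Interest = $9,420,267.00.
DOL = $32,689,057.20 ÷ $21,402,957.20 = 1.5273; DFL = $21,402,957.20 ÷ $11,982,690.20 = 1.7862.
DCL = DOL × DFL = 1.5273 × 1.7862 = 2.7281.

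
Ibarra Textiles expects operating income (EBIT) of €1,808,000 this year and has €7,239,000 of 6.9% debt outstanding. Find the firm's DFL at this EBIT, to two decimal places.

1.38

Annual interest charges come to €499,491.00.
Degree of financial leverage = EBIT / (EBIT − interest) = €1,808,000 / €1,308,509.00 = 1.3817.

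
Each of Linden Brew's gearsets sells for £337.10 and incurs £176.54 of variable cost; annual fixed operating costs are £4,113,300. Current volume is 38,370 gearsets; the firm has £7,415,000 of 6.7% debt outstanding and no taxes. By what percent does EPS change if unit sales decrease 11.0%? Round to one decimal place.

Total contribution margin = 38,370 × £160.56 = £6,160,687.20.
EBIT = £6,160,687.20 − £4,113,300 = £2,047,387.20.
After interest of £496,805.00, pre-tax earnings = £1,550,582.20.
DCL = total CM / (EBIT − I) = £6,160,687.20 / £1,550,582.20 = 3.9731.
EPS therefore changes by 3.9731 × (-11.0%) = -43.7%.

-43.7%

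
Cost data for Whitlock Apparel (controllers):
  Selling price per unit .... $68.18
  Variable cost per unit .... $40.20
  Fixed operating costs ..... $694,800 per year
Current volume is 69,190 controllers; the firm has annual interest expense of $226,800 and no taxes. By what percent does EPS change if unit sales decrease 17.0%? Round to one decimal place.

Contribution at this volume is 69,190 × $27.98 = $1,935,936.20.
Operating income = contribution − fixed costs = $1,935,936.20 − $694,800 = $1,241,136.20.
Interest = $226,800.00, so EBIT − I = $1,014,336.20.
Degree of combined leverage = contribution ÷ (EBIT − I) = $1,935,936.20 ÷ $1,014,336.20 = 1.9086.
EPS therefore changes by 1.9086 × (-17.0%) = -32.4%.

-32.4%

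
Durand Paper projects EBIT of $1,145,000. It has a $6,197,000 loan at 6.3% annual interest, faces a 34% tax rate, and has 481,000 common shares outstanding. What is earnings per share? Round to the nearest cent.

Pre-tax income = $1,145,000 − $390,411.00 = $754,589.00.
Net income = $754,589.00 × (1 − 0.34) = $498,028.74.
EPS = $498,028.74 ÷ 481,000 = $1.04.

$1.04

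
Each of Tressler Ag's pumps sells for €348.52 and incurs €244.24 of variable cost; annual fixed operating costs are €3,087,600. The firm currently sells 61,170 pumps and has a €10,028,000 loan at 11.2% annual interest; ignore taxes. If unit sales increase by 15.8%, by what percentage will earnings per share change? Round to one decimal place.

+46.5%

At 61,170 units, contribution = 61,170 × €104.28 = €6,378,807.60.
EBIT = €6,378,807.60 − €3,087,600 = €3,291,207.60.
Interest = €1,123,136.00, so EBIT − I = €2,168,071.60.
DCL = total CM / (EBIT − I) = €6,378,807.60 / €2,168,071.60 = 2.9422.
%ΔEPS = DCL × %ΔSales = 2.9422 × +15.8% = +46.5%.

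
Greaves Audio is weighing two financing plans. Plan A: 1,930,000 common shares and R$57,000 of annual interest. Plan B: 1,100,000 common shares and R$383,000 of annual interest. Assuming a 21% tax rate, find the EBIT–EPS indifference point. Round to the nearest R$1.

At indifference, (EBIT − 57,000)(1 − t)/1,930,000 = (EBIT − 383,000)(1 − t)/1,100,000.
The (1 − t) factor cancels: (EBIT − 57,000) × 1,100,000 = (EBIT − 383,000) × 1,930,000.
Solving, EBIT = (383,000·1,930,000 − 57,000·1,100,000) / (1,930,000 − 1,100,000) = 676,490,000,000 / 830,000 = 815,048.19.

R$815,048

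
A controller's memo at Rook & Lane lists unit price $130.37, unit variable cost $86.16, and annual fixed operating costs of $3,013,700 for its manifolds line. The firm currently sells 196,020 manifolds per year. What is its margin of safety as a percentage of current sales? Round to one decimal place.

65.2%

Unit CM = price − variable cost = $130.37 − $86.16 = $44.21. Break-even units = $3,013,700 ÷ $44.21 = 68,167.84; break-even revenue = 68,167.84 × $130.37 = $8,887,040.69.
Current sales = 196,020 × $130.37 = $25,555,127.40.
Margin of safety = ($25,555,127.40 − $8,887,040.69) ÷ $25,555,127.40 = 65.2%.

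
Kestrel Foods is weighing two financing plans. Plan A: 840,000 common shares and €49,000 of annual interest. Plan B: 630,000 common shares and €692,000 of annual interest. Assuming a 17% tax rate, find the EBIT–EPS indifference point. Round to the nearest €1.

€2,621,000

At indifference, (EBIT − 49,000)(1 − t)/840,000 = (EBIT − 692,000)(1 − t)/630,000.
Cancelling (1 − t) and cross-multiplying: 630,000·(EBIT − 49,000) = 840,000·(EBIT − 692,000).
Solving, EBIT = (692,000·840,000 − 49,000·630,000) / (840,000 − 630,000) = 550,410,000,000 / 210,000 = 2,621,000.00.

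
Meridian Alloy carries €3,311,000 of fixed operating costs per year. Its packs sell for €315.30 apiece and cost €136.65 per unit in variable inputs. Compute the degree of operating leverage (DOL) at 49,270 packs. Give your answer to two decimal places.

1.60

Total contribution margin = 49,270 × €178.65 = €8,802,085.50.
Subtracting fixed costs: EBIT = €8,802,085.50 − €3,311,000 = €5,491,085.50.
DOL = contribution ÷ EBIT = €8,802,085.50 ÷ €5,491,085.50 = 1.6030.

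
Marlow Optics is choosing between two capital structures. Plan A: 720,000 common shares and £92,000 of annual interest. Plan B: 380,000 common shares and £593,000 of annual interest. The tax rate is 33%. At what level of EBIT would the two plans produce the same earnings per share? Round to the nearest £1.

Set EPS_A = EPS_B: (EBIT − £92,000)(1 − 0.33) ÷ 720,000 = (EBIT − £593,000)(1 − 0.33) ÷ 380,000.
Cancelling (1 − t) and cross-multiplying: 380,000·(EBIT − 92,000) = 720,000·(EBIT − 593,000).
EBIT × (720,000 − 380,000) = 593,000 × 720,000 − 92,000 × 380,000 = 392,000,000,000, so EBIT = 392,000,000,000 ÷ 340,000 = 1,152,941.18.

£1,152,941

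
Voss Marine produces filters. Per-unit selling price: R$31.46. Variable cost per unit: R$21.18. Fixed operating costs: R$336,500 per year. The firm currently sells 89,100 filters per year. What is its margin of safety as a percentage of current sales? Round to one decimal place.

63.3%

Contribution margin per unit = R$31.46 − R$21.18 = R$10.28. Break-even units = R$336,500 ÷ R$10.28 = 32,733.46; break-even revenue = 32,733.46 × R$31.46 = R$1,029,794.75.
Actual sales revenue = 89,100 × R$31.46 = R$2,803,086.00.
Margin of safety = (R$2,803,086.00 − R$1,029,794.75) ÷ R$2,803,086.00 = 63.3%.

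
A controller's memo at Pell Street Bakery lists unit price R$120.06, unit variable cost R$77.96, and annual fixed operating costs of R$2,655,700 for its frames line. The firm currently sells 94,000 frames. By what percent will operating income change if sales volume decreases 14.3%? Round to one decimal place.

Total contribution margin = 94,000 × R$42.10 = R$3,957,400.00.
Operating income = contribution − fixed costs = R$3,957,400.00 − R$2,655,700 = R$1,301,700.00.
DOL = contribution ÷ EBIT = R$3,957,400.00 ÷ R$1,301,700.00 = 3.0402.
So EBIT moves 3.0402 × (-14.3%) = -43.5%.

-43.5%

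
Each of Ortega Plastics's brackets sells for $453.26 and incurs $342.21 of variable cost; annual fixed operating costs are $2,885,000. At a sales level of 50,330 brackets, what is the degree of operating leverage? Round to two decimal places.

Total contribution margin = 50,330 × $111.05 = $5,589,146.50.
EBIT = $5,589,146.50 − $2,885,000 = $2,704,146.50.
So DOL = total CM / EBIT = $5,589,146.50 / $2,704,146.50 = 2.0669.

2.07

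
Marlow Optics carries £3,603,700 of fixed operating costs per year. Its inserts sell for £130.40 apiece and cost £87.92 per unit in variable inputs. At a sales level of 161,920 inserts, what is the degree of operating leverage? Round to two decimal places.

Total contribution margin = 161,920 × £42.48 = £6,878,361.60.
Subtracting fixed costs: EBIT = £6,878,361.60 − £3,603,700 = £3,274,661.60.
So DOL = total CM / EBIT = £6,878,361.60 / £3,274,661.60 = 2.1005.

2.10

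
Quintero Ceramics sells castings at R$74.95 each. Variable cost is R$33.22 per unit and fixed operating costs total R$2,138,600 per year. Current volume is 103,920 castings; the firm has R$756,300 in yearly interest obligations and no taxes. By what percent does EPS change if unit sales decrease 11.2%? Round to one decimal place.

At 103,920 units, contribution = 103,920 × R$41.73 = R$4,336,581.60.
Subtracting fixed costs: EBIT = R$4,336,581.60 − R$2,138,600 = R$2,197,981.60.
Interest = R$756,300.00, so EBIT − I = R$1,441,681.60.
Degree of combined leverage = contribution ÷ (EBIT − I) = R$4,336,581.60 ÷ R$1,441,681.60 = 3.0080.
EPS therefore changes by 3.0080 × (-11.2%) = -33.7%.

-33.7%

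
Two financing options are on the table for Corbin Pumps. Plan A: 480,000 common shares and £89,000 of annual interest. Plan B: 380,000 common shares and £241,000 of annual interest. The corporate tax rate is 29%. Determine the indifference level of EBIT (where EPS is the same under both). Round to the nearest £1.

£818,600

At indifference, (EBIT − 89,000)(1 − t)/480,000 = (EBIT − 241,000)(1 − t)/380,000.
The (1 − t) factor cancels: (EBIT − 89,000) × 380,000 = (EBIT − 241,000) × 480,000.
Solving, EBIT = (241,000·480,000 − 89,000·380,000) / (480,000 − 380,000) = 81,860,000,000 / 100,000 = 818,600.00.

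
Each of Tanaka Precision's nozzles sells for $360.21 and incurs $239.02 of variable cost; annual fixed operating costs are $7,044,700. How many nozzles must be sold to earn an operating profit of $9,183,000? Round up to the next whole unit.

133,903 nozzles

Each unit contributes $360.21 − $239.02 = $121.19.
Need Q such that Q × $121.19 − $7,044,700 = $9,183,000, i.e. Q = $16,227,700 / $121.19 = 133,902.96 → 133,903.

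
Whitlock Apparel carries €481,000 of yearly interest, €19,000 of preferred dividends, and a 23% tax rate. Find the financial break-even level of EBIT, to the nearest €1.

€505,675

Preferred dividends are paid after tax, so their pre-tax equivalent is €19,000 ÷ (1 − 0.23) = €24,675.32.
EPS = 0 when EBIT covers interest plus the pre-tax preferred burden: €481,000 + €24,675.32 = €505,675.32.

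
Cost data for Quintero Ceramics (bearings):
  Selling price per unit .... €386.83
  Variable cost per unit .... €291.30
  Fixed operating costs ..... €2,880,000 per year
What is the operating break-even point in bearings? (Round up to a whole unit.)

30,148 bearings

Contribution margin per unit = €386.83 − €291.30 = €95.53.
Units to break even: €2,880,000 ÷ €95.53 = 30,147.60, rounded up to 30,148.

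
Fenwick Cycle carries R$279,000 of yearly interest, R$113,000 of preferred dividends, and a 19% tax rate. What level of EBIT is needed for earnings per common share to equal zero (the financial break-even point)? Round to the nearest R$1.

R$418,506

Grossing the preferred dividend up to pre-tax terms: R$113,000 / (1 − 0.19) = R$139,506.17.
EPS = 0 when EBIT covers interest plus the pre-tax preferred burden: R$279,000 + R$139,506.17 = R$418,506.17.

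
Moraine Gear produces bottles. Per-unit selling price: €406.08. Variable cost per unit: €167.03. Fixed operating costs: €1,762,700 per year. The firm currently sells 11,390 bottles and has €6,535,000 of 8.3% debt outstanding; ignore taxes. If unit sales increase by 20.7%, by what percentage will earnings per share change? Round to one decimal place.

At 11,390 units, contribution = 11,390 × €239.05 = €2,722,779.50.
Subtracting fixed costs: EBIT = €2,722,779.50 − €1,762,700 = €960,079.50.
Interest = €542,405.00, so EBIT − I = €417,674.50.
DCL = total CM / (EBIT − I) = €2,722,779.50 / €417,674.50 = 6.5189.
%ΔEPS = DCL × %ΔSales = 6.5189 × +20.7% = +134.9%.

+134.9%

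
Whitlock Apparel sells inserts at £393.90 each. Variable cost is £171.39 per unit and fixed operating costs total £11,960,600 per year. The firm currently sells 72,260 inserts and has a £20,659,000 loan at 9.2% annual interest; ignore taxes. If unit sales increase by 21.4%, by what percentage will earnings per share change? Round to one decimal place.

Contribution at this volume is 72,260 × £222.51 = £16,078,572.60.
Operating income = contribution − fixed costs = £16,078,572.60 − £11,960,600 = £4,117,972.60.
Interest = £1,900,628.00, so EBIT − I = £2,217,344.60.
DCL = total CM / (EBIT − I) = £16,078,572.60 / £2,217,344.60 = 7.2513.
%ΔEPS = DCL × %ΔSales = 7.2513 × +21.4% = +155.2%.

+155.2%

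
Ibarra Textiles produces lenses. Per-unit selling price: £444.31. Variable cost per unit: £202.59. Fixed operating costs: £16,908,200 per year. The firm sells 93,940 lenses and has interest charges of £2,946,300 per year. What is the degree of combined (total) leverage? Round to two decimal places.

7.96

At 93,940 units, contribution = 93,940 × £241.72 = £22,707,176.80.
EBIT = £22,707,176.80 − £16,908,200 = £5,798,976.80. Interest = £2,946,300.00, so EBIT − I = £2,852,676.80.
DCL = contribution ÷ (EBIT − I) = £22,707,176.80 ÷ £2,852,676.80 = 7.9600.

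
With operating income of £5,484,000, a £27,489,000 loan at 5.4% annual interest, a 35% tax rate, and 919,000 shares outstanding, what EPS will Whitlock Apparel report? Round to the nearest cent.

£2.83

Pre-tax income = £5,484,000 − £1,484,406.00 = £3,999,594.00.
After tax at 35%: net income = £3,999,594.00 × 0.65 = £2,599,736.10.
Per share: £2,599,736.10 / 919,000 shares = £2.83.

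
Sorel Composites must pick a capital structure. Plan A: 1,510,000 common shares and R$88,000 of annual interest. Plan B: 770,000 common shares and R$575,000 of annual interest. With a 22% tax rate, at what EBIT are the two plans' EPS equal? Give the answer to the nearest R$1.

Set EPS_A = EPS_B: (EBIT − R$88,000)(1 − 0.22) ÷ 1,510,000 = (EBIT − R$575,000)(1 − 0.22) ÷ 770,000.
Cancelling (1 − t) and cross-multiplying: 770,000·(EBIT − 88,000) = 1,510,000·(EBIT − 575,000).
Solving, EBIT = (575,000·1,510,000 − 88,000·770,000) / (1,510,000 − 770,000) = 800,490,000,000 / 740,000 = 1,081,743.24.

R$1,081,743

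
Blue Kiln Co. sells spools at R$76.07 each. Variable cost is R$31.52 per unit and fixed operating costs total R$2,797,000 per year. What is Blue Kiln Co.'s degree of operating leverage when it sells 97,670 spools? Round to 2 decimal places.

2.80

Contribution at this volume is 97,670 × R$44.55 = R$4,351,198.50.
EBIT = R$4,351,198.50 − R$2,797,000 = R$1,554,198.50.
DOL = contribution ÷ EBIT = R$4,351,198.50 ÷ R$1,554,198.50 = 2.7996.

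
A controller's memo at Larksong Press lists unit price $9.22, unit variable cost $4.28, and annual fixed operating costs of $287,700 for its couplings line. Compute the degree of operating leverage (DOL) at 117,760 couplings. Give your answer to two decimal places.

Total contribution margin = 117,760 × $4.94 = $581,734.40.
Operating income = contribution − fixed costs = $581,734.40 − $287,700 = $294,034.40.
Degree of operating leverage = $581,734.40 / $294,034.40 = 1.9785.

1.98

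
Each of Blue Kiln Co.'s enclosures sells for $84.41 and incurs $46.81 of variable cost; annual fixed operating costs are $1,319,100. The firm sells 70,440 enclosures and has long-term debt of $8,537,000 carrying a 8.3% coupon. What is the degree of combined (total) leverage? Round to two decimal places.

At 70,440 units, contribution = 70,440 × $37.60 = $2,648,544.00.
Subtracting fixed costs: EBIT = $2,648,544.00 − $1,319,100 = $1,329,444.00. Interest = $708,571.00.
DOL = $2,648,544.00 ÷ $1,329,444.00 = 1.9922; DFL = $1,329,444.00 ÷ $620,873.00 = 2.1412.
DCL = DOL × DFL = 1.9922 × 2.1412 = 4.2657.

4.27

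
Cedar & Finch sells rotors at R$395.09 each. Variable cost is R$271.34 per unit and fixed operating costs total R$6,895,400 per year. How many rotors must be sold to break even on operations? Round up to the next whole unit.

Contribution margin per unit = R$395.09 − R$271.34 = R$123.75.
Break-even Q = R$6,895,400 / R$123.75 = 55,720.40 → 55,721 rotors.

55,721 rotors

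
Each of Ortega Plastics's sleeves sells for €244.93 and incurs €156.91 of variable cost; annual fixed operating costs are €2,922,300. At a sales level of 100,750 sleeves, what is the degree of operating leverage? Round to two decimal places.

Contribution at this volume is 100,750 × €88.02 = €8,868,015.00.
Subtracting fixed costs: EBIT = €8,868,015.00 − €2,922,300 = €5,945,715.00.
So DOL = total CM / EBIT = €8,868,015.00 / €5,945,715.00 = 1.4915.

1.49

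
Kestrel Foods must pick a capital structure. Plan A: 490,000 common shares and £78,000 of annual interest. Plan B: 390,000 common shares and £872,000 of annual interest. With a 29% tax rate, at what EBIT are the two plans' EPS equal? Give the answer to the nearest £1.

At indifference, (EBIT − 78,000)(1 − t)/490,000 = (EBIT − 872,000)(1 − t)/390,000.
The (1 − t) factor cancels: (EBIT − 78,000) × 390,000 = (EBIT − 872,000) × 490,000.
EBIT × (490,000 − 390,000) = 872,000 × 490,000 − 78,000 × 390,000 = 396,860,000,000, so EBIT = 396,860,000,000 ÷ 100,000 = 3,968,600.00.

£3,968,600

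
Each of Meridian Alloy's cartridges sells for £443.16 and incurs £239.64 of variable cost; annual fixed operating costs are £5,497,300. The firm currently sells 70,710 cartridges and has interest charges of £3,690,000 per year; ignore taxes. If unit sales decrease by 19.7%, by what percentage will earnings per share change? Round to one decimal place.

Total contribution margin = 70,710 × £203.52 = £14,390,899.20.
Subtracting fixed costs: EBIT = £14,390,899.20 − £5,497,300 = £8,893,599.20.
Interest = £3,690,000.00, so EBIT − I = £5,203,599.20.
DCL = total CM / (EBIT − I) = £14,390,899.20 / £5,203,599.20 = 2.7656.
%ΔEPS = DCL × %ΔSales = 2.7656 × -19.7% = -54.5%.

-54.5%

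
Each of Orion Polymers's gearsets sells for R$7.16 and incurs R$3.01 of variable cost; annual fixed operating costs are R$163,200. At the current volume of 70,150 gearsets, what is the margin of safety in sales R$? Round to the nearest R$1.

R$220,705

Each unit contributes R$7.16 − R$3.01 = R$4.15. Break-even units = R$163,200 ÷ R$4.15 = 39,325.30; break-even revenue = 39,325.30 × R$7.16 = R$281,569.16.
Current sales = 70,150 × R$7.16 = R$502,274.00.
Margin of safety = R$502,274.00 − R$281,569.16 = R$220,705.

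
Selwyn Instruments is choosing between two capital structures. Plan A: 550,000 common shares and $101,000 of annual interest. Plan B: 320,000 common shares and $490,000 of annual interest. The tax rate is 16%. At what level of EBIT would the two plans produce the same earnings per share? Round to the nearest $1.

$1,031,217

Set EPS_A = EPS_B: (EBIT − $101,000)(1 − 0.16) ÷ 550,000 = (EBIT − $490,000)(1 − 0.16) ÷ 320,000.
The (1 − t) factor cancels: (EBIT − 101,000) × 320,000 = (EBIT − 490,000) × 550,000.
Solving, EBIT = (490,000·550,000 − 101,000·320,000) / (550,000 − 320,000) = 237,180,000,000 / 230,000 = 1,031,217.39.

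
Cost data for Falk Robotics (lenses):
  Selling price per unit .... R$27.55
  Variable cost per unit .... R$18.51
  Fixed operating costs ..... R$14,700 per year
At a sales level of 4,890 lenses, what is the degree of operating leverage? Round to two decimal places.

Total contribution margin = 4,890 × R$9.04 = R$44,205.60.
Operating income = contribution − fixed costs = R$44,205.60 − R$14,700 = R$29,505.60.
So DOL = total CM / EBIT = R$44,205.60 / R$29,505.60 = 1.4982.

1.50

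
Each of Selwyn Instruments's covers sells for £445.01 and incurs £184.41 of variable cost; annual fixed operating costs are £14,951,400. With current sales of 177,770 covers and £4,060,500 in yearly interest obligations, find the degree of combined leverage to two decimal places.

1.70

Contribution at this volume is 177,770 × £260.60 = £46,326,862.00.
Subtracting fixed costs: EBIT = £46,326,862.00 − £14,951,400 = £31,375,462.00. Interest = £4,060,500.00, so EBIT − I = £27,314,962.00.
DCL = contribution ÷ (EBIT − I) = £46,326,862.00 ÷ £27,314,962.00 = 1.6960.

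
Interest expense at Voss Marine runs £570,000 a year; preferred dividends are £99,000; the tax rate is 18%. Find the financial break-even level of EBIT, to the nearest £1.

Grossing the preferred dividend up to pre-tax terms: £99,000 / (1 − 0.18) = £120,731.71.
Financial break-even EBIT = interest + D_p ÷ (1 − t) = £570,000 + £120,731.71 = £690,731.71.

£690,732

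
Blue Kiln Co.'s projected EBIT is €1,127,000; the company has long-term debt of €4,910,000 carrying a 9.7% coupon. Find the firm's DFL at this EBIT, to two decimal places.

1.73

Annual interest charges come to €476,270.00.
DFL = EBIT ÷ (EBIT − I) = €1,127,000 ÷ (€1,127,000 − €476,270.00) = €1,127,000 ÷ €650,730.00 = 1.7319.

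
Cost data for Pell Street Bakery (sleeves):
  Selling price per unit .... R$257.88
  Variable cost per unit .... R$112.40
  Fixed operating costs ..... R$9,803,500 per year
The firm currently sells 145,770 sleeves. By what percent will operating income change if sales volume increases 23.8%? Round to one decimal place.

Total contribution margin = 145,770 × R$145.48 = R$21,206,619.60.
Operating income = contribution − fixed costs = R$21,206,619.60 − R$9,803,500 = R$11,403,119.60.
DOL = contribution ÷ EBIT = R$21,206,619.60 ÷ R$11,403,119.60 = 1.8597.
Operating income changes by 1.8597 × +23.8% = +44.3%.

+44.3%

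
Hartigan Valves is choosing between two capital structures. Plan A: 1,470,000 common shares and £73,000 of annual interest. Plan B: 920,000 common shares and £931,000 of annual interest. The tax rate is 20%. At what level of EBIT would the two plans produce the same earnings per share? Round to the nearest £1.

Set EPS_A = EPS_B: (EBIT − £73,000)(1 − 0.20) ÷ 1,470,000 = (EBIT − £931,000)(1 − 0.20) ÷ 920,000.
The (1 − t) factor cancels: (EBIT − 73,000) × 920,000 = (EBIT − 931,000) × 1,470,000.
EBIT × (1,470,000 − 920,000) = 931,000 × 1,470,000 − 73,000 × 920,000 = 1,301,410,000,000, so EBIT = 1,301,410,000,000 ÷ 550,000 = 2,366,200.00.

£2,366,200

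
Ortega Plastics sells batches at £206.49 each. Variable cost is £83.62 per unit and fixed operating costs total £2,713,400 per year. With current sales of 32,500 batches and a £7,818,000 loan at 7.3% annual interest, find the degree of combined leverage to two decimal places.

Contribution at this volume is 32,500 × £122.87 = £3,993,275.00.
EBIT = £3,993,275.00 − £2,713,400 = £1,279,875.00. Interest = £570,714.00.
DOL = £3,993,275.00 ÷ £1,279,875.00 = 3.1201; DFL = £1,279,875.00 ÷ £709,161.00 = 1.8048.
DCL = DOL × DFL = 3.1201 × 1.8048 = 5.6312.

5.63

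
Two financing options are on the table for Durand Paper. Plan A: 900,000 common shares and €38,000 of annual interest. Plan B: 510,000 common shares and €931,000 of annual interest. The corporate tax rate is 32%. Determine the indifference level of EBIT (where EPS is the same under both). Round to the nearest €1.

Set EPS_A = EPS_B: (EBIT − €38,000)(1 − 0.32) ÷ 900,000 = (EBIT − €931,000)(1 − 0.32) ÷ 510,000.
The (1 − t) factor cancels: (EBIT − 38,000) × 510,000 = (EBIT − 931,000) × 900,000.
Solving, EBIT = (931,000·900,000 − 38,000·510,000) / (900,000 − 510,000) = 818,520,000,000 / 390,000 = 2,098,769.23.

€2,098,769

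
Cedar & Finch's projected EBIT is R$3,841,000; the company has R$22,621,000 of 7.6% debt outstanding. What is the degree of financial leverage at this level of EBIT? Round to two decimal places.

1.81

Interest = R$1,719,196.00.
DFL = EBIT ÷ (EBIT − I) = R$3,841,000 ÷ (R$3,841,000 − R$1,719,196.00) = R$3,841,000 ÷ R$2,121,804.00 = 1.8103.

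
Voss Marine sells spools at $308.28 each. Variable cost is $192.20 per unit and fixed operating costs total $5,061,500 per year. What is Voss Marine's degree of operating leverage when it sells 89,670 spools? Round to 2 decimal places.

1.95

Contribution at this volume is 89,670 × $116.08 = $10,408,893.60.
Operating income = contribution − fixed costs = $10,408,893.60 − $5,061,500 = $5,347,393.60.
So DOL = total CM / EBIT = $10,408,893.60 / $5,347,393.60 = 1.9465.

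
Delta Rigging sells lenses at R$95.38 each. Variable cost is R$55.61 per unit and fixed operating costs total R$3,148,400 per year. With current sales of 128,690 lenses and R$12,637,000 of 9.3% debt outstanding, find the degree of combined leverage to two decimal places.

Total contribution margin = 128,690 × R$39.77 = R$5,118,001.30.
EBIT = R$5,118,001.30 − R$3,148,400 = R$1,969,601.30. Interest = R$1,175,241.00, so EBIT − I = R$794,360.30.
DCL = contribution ÷ (EBIT − I) = R$5,118,001.30 ÷ R$794,360.30 = 6.4429.

6.44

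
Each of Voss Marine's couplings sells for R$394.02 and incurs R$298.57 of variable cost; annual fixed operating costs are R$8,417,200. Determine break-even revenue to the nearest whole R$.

R$34,746,413

CM per unit = R$394.02 − R$298.57 = R$95.45; CM ratio = R$95.45 / R$394.02 = 0.2422.
Break-even revenue = fixed costs × price ÷ CM = R$8,417,200 × R$394.02 ÷ R$95.45 = R$34,746,413.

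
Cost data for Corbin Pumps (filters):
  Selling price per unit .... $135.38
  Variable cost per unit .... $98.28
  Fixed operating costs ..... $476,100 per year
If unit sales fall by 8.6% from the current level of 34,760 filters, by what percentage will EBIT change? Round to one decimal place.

Total contribution margin = 34,760 × $37.10 = $1,289,596.00.
Operating income = contribution − fixed costs = $1,289,596.00 − $476,100 = $813,496.00.
Degree of operating leverage = $1,289,596.00 / $813,496.00 = 1.5853.
Operating income changes by 1.5853 × -8.6% = -13.6%.

-13.6%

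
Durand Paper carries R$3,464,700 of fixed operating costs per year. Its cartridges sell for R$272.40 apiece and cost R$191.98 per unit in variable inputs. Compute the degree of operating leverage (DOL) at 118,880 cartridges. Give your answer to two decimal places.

At 118,880 units, contribution = 118,880 × R$80.42 = R$9,560,329.60.
Subtracting fixed costs: EBIT = R$9,560,329.60 − R$3,464,700 = R$6,095,629.60.
So DOL = total CM / EBIT = R$9,560,329.60 / R$6,095,629.60 = 1.5684.

1.57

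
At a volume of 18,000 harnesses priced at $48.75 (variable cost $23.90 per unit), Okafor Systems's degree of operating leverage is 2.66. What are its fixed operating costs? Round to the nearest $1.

$279,142

Contribution at this volume is 18,000 × $24.85 = $447,300.00.
DOL = contribution / EBIT, so EBIT = $447,300.00 / 2.66 = $168,157.89.
And FC = contribution − EBIT = $447,300.00 − $168,157.89 = $279,142.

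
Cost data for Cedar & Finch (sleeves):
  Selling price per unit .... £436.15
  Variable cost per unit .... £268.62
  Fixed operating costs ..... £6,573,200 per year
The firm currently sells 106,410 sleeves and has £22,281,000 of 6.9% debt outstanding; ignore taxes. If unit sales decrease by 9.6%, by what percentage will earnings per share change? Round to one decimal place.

-17.6%

Total contribution margin = 106,410 × £167.53 = £17,826,867.30.
EBIT = £17,826,867.30 − £6,573,200 = £11,253,667.30.
After interest of £1,537,389.00, pre-tax earnings = £9,716,278.30.
Degree of combined leverage = contribution ÷ (EBIT − I) = £17,826,867.30 ÷ £9,716,278.30 = 1.8347.
%ΔEPS = DCL × %ΔSales = 1.8347 × -9.6% = -17.6%.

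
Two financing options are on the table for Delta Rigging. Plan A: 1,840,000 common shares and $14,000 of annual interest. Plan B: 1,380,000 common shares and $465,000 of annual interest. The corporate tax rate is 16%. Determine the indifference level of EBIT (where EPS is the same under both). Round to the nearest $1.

Set EPS_A = EPS_B: (EBIT − $14,000)(1 − 0.16) ÷ 1,840,000 = (EBIT − $465,000)(1 − 0.16) ÷ 1,380,000.
The (1 − t) factor cancels: (EBIT − 14,000) × 1,380,000 = (EBIT − 465,000) × 1,840,000.
EBIT × (1,840,000 − 1,380,000) = 465,000 × 1,840,000 − 14,000 × 1,380,000 = 836,280,000,000, so EBIT = 836,280,000,000 ÷ 460,000 = 1,818,000.00.

$1,818,000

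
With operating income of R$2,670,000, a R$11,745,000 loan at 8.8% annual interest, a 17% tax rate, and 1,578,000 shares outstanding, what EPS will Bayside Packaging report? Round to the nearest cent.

R$0.86

Pre-tax income = R$2,670,000 − R$1,033,560.00 = R$1,636,440.00.
After tax at 17%: net income = R$1,636,440.00 × 0.83 = R$1,358,245.20.
Per share: R$1,358,245.20 / 1,578,000 shares = R$0.86.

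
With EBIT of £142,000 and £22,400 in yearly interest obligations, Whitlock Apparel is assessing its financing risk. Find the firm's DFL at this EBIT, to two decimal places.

Interest = £22,400.00.
DFL = EBIT ÷ (EBIT − I) = £142,000 ÷ (£142,000 − £22,400.00) = £142,000 ÷ £119,600.00 = 1.1873.

1.19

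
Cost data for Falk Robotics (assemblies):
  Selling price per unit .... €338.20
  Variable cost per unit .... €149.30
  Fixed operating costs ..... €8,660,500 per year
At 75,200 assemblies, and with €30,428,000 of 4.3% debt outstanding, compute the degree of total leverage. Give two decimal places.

At 75,200 units, contribution = 75,200 × €188.90 = €14,205,280.00.
EBIT = €14,205,280.00 − €8,660,500 = €5,544,780.00. Interest = €1,308,404.00, so EBIT − I = €4,236,376.00.
Degree of total leverage = total CM / (EBIT − interest) = €14,205,280.00 / €4,236,376.00 = 3.3532.

3.35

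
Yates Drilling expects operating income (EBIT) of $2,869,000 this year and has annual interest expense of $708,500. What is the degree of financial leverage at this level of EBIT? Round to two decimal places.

Interest = $708,500.00.
DFL = EBIT ÷ (EBIT − I) = $2,869,000 ÷ ($2,869,000 − $708,500.00) = $2,869,000 ÷ $2,160,500.00 = 1.3279.

1.33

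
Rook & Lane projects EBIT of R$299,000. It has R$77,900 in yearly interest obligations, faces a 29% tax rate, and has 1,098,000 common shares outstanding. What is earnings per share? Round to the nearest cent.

R$0.14

Pre-tax income = R$299,000 − R$77,900.00 = R$221,100.00.
Net income = R$221,100.00 × (1 − 0.29) = R$156,981.00.
Per share: R$156,981.00 / 1,098,000 shares = R$0.14.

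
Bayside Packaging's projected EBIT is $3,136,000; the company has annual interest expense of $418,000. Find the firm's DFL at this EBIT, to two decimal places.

1.15

Annual interest charges come to $418,000.00.
DFL = EBIT ÷ (EBIT − I) = $3,136,000 ÷ ($3,136,000 − $418,000.00) = $3,136,000 ÷ $2,718,000.00 = 1.1538.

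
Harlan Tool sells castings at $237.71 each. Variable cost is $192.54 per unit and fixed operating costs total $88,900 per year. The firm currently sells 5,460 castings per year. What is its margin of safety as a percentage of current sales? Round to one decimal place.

Each unit contributes $237.71 − $192.54 = $45.17. Break-even units = $88,900 ÷ $45.17 = 1,968.12; break-even revenue = 1,968.12 × $237.71 = $467,841.91.
Current sales = 5,460 × $237.71 = $1,297,896.60.
Margin of safety = ($1,297,896.60 − $467,841.91) ÷ $1,297,896.60 = 64.0%.

64.0%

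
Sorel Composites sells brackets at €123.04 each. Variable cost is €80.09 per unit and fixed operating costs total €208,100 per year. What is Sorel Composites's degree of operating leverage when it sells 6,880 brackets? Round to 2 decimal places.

3.38

Contribution at this volume is 6,880 × €42.95 = €295,496.00.
EBIT = €295,496.00 − €208,100 = €87,396.00.
So DOL = total CM / EBIT = €295,496.00 / €87,396.00 = 3.3811.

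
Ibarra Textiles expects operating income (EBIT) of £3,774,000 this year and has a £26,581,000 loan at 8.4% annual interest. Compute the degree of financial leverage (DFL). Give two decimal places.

Annual interest charges come to £2,232,804.00.
DFL = EBIT ÷ (EBIT − I) = £3,774,000 ÷ (£3,774,000 − £2,232,804.00) = £3,774,000 ÷ £1,541,196.00 = 2.4487.

2.45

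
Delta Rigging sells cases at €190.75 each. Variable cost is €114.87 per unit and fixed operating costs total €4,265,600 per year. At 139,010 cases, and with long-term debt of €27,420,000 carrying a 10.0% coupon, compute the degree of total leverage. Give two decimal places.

At 139,010 units, contribution = 139,010 × €75.88 = €10,548,078.80.
EBIT = €10,548,078.80 − €4,265,600 = €6,282,478.80. Interest = €2,742,000.00.
DOL = €10,548,078.80 ÷ €6,282,478.80 = 1.6790; DFL = €6,282,478.80 ÷ €3,540,478.80 = 1.7745.
DCL = DOL × DFL = 1.6790 × 1.7745 = 2.9794.

2.98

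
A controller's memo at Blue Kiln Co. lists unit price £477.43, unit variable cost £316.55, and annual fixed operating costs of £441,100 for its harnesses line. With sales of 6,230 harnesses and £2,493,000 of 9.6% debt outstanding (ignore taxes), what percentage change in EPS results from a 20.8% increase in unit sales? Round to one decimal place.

At 6,230 units, contribution = 6,230 × £160.88 = £1,002,282.40.
EBIT = £1,002,282.40 − £441,100 = £561,182.40.
Interest = £239,328.00, so EBIT − I = £321,854.40.
DCL = total CM / (EBIT − I) = £1,002,282.40 / £321,854.40 = 3.1141.
%ΔEPS = DCL × %ΔSales = 3.1141 × +20.8% = +64.8%.

+64.8%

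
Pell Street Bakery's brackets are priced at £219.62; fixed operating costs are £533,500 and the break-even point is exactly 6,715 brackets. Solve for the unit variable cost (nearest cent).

Contribution per unit must be FC / Q = £533,500 / 6,715 = £79.4490.
Hence VC = price − CM = £219.62 − £79.4490 = £140.17.

£140.17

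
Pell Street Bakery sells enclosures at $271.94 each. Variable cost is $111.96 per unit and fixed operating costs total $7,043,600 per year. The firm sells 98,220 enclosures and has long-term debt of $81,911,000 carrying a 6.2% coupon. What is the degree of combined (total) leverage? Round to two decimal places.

4.38

At 98,220 units, contribution = 98,220 × $159.98 = $15,713,235.60.
Subtracting fixed costs: EBIT = $15,713,235.60 − $7,043,600 = $8,669,635.60. Interest = $5,078,482.00.
DOL = $15,713,235.60 ÷ $8,669,635.60 = 1.8124; DFL = $8,669,635.60 ÷ $3,591,153.60 = 2.4142.
DCL = DOL × DFL = 1.8124 × 2.4142 = 4.3755.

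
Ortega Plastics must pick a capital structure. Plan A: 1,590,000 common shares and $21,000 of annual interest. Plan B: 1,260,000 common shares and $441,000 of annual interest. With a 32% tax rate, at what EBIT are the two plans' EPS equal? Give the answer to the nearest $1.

Set EPS_A = EPS_B: (EBIT − $21,000)(1 − 0.32) ÷ 1,590,000 = (EBIT − $441,000)(1 − 0.32) ÷ 1,260,000.
The (1 − t) factor cancels: (EBIT − 21,000) × 1,260,000 = (EBIT − 441,000) × 1,590,000.
EBIT × (1,590,000 − 1,260,000) = 441,000 × 1,590,000 − 21,000 × 1,260,000 = 674,730,000,000, so EBIT = 674,730,000,000 ÷ 330,000 = 2,044,636.36.

$2,044,636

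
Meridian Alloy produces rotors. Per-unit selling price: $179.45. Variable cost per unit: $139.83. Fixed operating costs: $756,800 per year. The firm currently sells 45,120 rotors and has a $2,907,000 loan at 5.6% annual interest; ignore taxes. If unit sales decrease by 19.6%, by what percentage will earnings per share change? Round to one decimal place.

Contribution at this volume is 45,120 × $39.62 = $1,787,654.40.
Subtracting fixed costs: EBIT = $1,787,654.40 − $756,800 = $1,030,854.40.
Interest = $162,792.00, so EBIT − I = $868,062.40.
DCL = total CM / (EBIT − I) = $1,787,654.40 / $868,062.40 = 2.0594.
%ΔEPS = DCL × %ΔSales = 2.0594 × -19.6% = -40.4%.

-40.4%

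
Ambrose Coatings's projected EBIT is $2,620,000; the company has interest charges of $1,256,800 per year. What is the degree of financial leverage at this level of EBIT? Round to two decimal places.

Interest = $1,256,800.00.
Degree of financial leverage = EBIT / (EBIT − interest) = $2,620,000 / $1,363,200.00 = 1.9219.

1.92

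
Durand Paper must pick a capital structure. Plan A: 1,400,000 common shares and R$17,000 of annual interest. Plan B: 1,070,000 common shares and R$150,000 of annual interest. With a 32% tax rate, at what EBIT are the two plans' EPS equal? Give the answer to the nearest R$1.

Set EPS_A = EPS_B: (EBIT − R$17,000)(1 − 0.32) ÷ 1,400,000 = (EBIT − R$150,000)(1 − 0.32) ÷ 1,070,000.
Cancelling (1 − t) and cross-multiplying: 1,070,000·(EBIT − 17,000) = 1,400,000·(EBIT − 150,000).
Solving, EBIT = (150,000·1,400,000 − 17,000·1,070,000) / (1,400,000 − 1,070,000) = 191,810,000,000 / 330,000 = 581,242.42.

R$581,242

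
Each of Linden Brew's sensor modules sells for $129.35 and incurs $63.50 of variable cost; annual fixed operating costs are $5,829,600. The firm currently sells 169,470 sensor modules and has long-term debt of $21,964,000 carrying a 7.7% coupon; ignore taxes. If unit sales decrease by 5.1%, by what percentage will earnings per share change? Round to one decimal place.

At 169,470 units, contribution = 169,470 × $65.85 = $11,159,599.50.
Subtracting fixed costs: EBIT = $11,159,599.50 − $5,829,600 = $5,329,999.50.
After interest of $1,691,228.00, pre-tax earnings = $3,638,771.50.
Degree of combined leverage = contribution ÷ (EBIT − I) = $11,159,599.50 ÷ $3,638,771.50 = 3.0669.
%ΔEPS = DCL × %ΔSales = 3.0669 × -5.1% = -15.6%.

-15.6%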